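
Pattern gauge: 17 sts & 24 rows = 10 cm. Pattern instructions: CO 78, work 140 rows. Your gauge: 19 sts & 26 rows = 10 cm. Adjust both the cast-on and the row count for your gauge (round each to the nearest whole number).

Cast on 87 stitches; work 152 rows.

Stitches: 78 × 19/17 = 87.18 → 87.
Rows: 140 × 26/24 = 151.67 → 152.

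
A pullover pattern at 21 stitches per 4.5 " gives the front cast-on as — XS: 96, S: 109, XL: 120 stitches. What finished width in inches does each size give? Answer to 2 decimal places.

21/4.5 = 4.667 sts per in.
XS: 96 / 4.667 = 20.571 → 20.57 in.
S: 109 / 4.667 = 23.357 → 23.36 in.
XL: 120 / 4.667 = 25.714 → 25.71 in.

XS 20.57 inches; S 23.36 inches; XL 25.71 inches.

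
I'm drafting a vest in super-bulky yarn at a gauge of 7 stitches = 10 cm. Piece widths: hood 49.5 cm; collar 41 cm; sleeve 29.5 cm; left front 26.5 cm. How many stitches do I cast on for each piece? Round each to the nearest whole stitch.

Rate = 7/10 = 0.7 sts per cm.
hood: 49.5 × 0.7 = 34.65 → 35.
collar: 41 × 0.7 = 28.70 → 29.
sleeve: 29.5 × 0.7 = 20.65 → 21.
left front: 26.5 × 0.7 = 18.55 → 19.

hood 35; collar 29; sleeve 21; left front 19.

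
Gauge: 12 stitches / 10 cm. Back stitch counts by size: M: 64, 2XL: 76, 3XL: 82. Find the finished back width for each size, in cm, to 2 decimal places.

M 53.33 cm; 2XL 63.33 cm; 3XL 68.33 cm.

12/10 = 1.2 sts per cm.
M: 64 / 1.2 = 53.333 → 53.33 cm.
2XL: 76 / 1.2 = 63.333 → 63.33 cm.
3XL: 82 / 1.2 = 68.333 → 68.33 cm.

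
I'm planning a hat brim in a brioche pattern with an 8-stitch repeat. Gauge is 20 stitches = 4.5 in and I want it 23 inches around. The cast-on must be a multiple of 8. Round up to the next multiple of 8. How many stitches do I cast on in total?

104 stitches.

20 / 4.5 = 4.444 sts per inch.
23 × 4.444 = 102.22 sts.
Next multiple of 8: 104.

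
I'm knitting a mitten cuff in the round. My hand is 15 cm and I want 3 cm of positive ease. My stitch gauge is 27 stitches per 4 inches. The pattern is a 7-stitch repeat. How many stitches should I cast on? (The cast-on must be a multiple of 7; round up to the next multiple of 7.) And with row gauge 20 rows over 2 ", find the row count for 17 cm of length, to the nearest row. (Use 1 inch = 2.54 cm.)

Finished = 15 + 3 = 18 cm.
18 cm × 1/2.54 = 7.09 inches.
27/4 = 6.75 sts per in; 7.09 × 6.75 = 47.83 sts.
Next multiple of 7 → 49.
17 cm = 6.69 inches; × 10 = 66.93 → 67 rows.

Cast on 49 stitches; work 67 rows.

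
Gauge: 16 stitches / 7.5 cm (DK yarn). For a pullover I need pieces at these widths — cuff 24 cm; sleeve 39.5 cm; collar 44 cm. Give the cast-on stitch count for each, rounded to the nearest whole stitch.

Rate = 16/7.5 = 2.133 sts per cm.
cuff: 24 × 2.133 = 51.20 → 51.
sleeve: 39.5 × 2.133 = 84.27 → 84.
collar: 44 × 2.133 = 93.87 → 94.

cuff 51; sleeve 84; collar 94.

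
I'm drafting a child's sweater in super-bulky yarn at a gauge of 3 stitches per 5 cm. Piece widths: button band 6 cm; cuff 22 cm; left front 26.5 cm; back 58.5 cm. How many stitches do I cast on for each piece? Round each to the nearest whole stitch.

button band 4; cuff 13; left front 16; back 35.

Rate = 3/5 = 0.6 sts per cm.
button band: 6 × 0.6 = 3.60 → 4.
cuff: 22 × 0.6 = 13.20 → 13.
left front: 26.5 × 0.6 = 15.90 → 16.
back: 58.5 × 0.6 = 35.10 → 35.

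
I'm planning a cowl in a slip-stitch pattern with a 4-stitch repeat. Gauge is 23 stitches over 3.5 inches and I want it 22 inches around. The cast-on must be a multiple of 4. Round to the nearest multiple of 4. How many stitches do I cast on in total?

23 / 3.5 = 6.571 sts per inch.
22 × 6.571 = 144.57 sts.
Nearest multiple of 4: 144.

CO 144 sts.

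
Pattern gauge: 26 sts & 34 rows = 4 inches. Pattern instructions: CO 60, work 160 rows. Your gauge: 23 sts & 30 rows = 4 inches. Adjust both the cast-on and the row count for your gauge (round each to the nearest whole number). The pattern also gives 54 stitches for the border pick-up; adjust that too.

Stitches: 60 × 23/26 = 53.08 → 53.
Rows: 160 × 30/34 = 141.18 → 141.
border pick-up: 54 × 23/26 = 47.77 → 48.

Cast on 53 stitches; work 141 rows; border pick-up 48 stitches.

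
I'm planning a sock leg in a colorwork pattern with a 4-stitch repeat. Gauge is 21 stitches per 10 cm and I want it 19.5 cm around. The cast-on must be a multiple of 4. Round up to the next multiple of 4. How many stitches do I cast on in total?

CO 44 sts.

21 / 10 = 2.1 sts per cm.
19.5 × 2.1 = 40.95 sts.
Next multiple of 4: 44.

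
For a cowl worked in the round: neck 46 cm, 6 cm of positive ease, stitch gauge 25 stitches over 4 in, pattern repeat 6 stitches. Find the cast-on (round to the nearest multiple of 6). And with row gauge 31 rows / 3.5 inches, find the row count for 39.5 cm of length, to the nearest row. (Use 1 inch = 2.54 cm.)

Finished = 46 + 6 = 52 cm.
52 cm × 1/2.54 = 20.47 inches.
25/4 = 6.25 sts per in; 20.47 × 6.25 = 127.95 sts.
Nearest multiple of 6 → 126.
39.5 cm = 15.55 inches; × 8.857 = 137.74 → 138 rows.

Cast on 126 stitches; work 138 rows.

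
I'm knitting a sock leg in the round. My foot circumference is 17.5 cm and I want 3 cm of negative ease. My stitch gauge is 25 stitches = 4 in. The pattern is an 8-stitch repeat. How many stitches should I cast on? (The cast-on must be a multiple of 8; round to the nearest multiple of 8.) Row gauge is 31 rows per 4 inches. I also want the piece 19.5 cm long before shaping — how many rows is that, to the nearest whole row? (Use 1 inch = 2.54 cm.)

Cast on 32 stitches; work 59 rows.

Finished = 17.5 − 3 = 14.5 cm.
14.5 cm × 1/2.54 = 5.71 inches.
25/4 = 6.25 sts per in; 5.71 × 6.25 = 35.68 sts.
Nearest multiple of 8 → 32.
19.5 cm = 7.68 inches; × 7.75 = 59.50 → 59 rows.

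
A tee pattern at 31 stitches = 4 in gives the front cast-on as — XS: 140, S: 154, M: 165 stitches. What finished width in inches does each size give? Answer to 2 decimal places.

31/4 = 7.75 sts per in.
XS: 140 / 7.75 = 18.065 → 18.06 in.
S: 154 / 7.75 = 19.871 → 19.87 in.
M: 165 / 7.75 = 21.290 → 21.29 in.

XS 18.06 inches; S 19.87 inches; M 21.29 inches.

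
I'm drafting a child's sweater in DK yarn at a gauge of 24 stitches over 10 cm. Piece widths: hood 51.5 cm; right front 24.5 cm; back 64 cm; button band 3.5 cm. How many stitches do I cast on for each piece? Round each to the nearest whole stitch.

hood 124; right front 59; back 154; button band 8.

Rate = 24/10 = 2.4 sts per cm.
hood: 51.5 × 2.4 = 123.60 → 124.
right front: 24.5 × 2.4 = 58.80 → 59.
back: 64 × 2.4 = 153.60 → 154.
button band: 3.5 × 2.4 = 8.40 → 8.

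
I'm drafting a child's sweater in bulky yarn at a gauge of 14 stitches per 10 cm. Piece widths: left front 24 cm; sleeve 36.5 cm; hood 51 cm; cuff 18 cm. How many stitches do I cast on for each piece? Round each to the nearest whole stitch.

left front 34; sleeve 51; hood 71; cuff 25.

Rate = 14/10 = 1.4 sts per cm.
left front: 24 × 1.4 = 33.60 → 34.
sleeve: 36.5 × 1.4 = 51.10 → 51.
hood: 51 × 1.4 = 71.40 → 71.
cuff: 18 × 1.4 = 25.20 → 25.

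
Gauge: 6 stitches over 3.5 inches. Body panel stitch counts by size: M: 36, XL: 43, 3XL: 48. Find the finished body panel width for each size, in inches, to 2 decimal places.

6/3.5 = 1.714 sts per in.
M: 36 / 1.714 = 21.000 → 21.00 in.
XL: 43 / 1.714 = 25.083 → 25.08 in.
3XL: 48 / 1.714 = 28.000 → 28.00 in.

M 21.00 inches; XL 25.08 inches; 3XL 28.00 inches.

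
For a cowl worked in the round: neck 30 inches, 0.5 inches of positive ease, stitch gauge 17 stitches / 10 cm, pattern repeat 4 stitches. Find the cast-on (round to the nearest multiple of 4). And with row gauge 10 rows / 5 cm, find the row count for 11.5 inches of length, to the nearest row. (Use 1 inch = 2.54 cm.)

Cast on 132 stitches; work 58 rows.

Finished = 30 + 0.5 = 30.5 inches.
30.5 inches × 2.54 = 77.47 cm.
17/10 = 1.7 sts per cm; 77.47 × 1.7 = 131.70 sts.
Nearest multiple of 4 → 132.
11.5 inches = 29.21 cm; × 2 = 58.42 → 58 rows.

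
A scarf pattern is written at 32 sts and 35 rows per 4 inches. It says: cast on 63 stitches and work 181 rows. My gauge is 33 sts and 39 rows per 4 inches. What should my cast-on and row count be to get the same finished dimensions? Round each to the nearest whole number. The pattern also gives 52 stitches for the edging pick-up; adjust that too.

Cast on 65 stitches; work 202 rows; edging pick-up 54 stitches.

Stitches: 63 × 33/32 = 64.97 → 65.
Rows: 181 × 39/35 = 201.69 → 202.
edging pick-up: 52 × 33/32 = 53.62 → 54.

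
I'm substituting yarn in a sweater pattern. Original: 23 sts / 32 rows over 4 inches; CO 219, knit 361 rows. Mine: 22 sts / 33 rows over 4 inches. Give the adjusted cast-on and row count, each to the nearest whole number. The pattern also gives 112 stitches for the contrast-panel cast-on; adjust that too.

Stitches: 219 × 22/23 = 209.48 → 209.
Rows: 361 × 33/32 = 372.28 → 372.
contrast-panel cast-on: 112 × 22/23 = 107.13 → 107.

Cast on 209 stitches; work 372 rows; contrast-panel cast-on 107 stitches.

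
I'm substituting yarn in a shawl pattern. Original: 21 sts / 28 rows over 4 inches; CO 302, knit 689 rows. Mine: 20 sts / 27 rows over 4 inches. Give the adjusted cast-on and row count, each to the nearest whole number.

Stitches: 302 × 20/21 = 287.62 → 288.
Rows: 689 × 27/28 = 664.39 → 664.

Cast on 288 stitches; work 664 rows.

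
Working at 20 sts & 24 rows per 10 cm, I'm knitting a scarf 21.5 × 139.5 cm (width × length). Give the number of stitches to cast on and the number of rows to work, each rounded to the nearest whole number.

Cast on 43 stitches and work 335 rows.

Stitch gauge = 20/10 = 2 sts/cm; 21.5 × 2 = 43.00 → 43 sts.
Row gauge = 24/10 = 2.4 rows/cm; 139.5 × 2.4 = 334.80 → 335 rows.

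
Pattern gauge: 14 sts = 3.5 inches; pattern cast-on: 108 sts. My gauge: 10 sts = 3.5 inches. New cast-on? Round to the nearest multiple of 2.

78 stitches.

Scale factor = 10 / 14 = 0.714.
108 × 10 / 14 = 77.14 sts.
→ 78 sts.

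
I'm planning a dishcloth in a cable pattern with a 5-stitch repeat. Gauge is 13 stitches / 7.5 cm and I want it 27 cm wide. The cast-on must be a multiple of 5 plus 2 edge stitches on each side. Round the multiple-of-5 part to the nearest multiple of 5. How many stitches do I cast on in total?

13 / 7.5 = 1.733 sts per cm.
27 × 1.733 = 46.80 sts.
Less 4 edge sts → 42.80 for the repeat.
Nearest multiple of 5: 45.
Add back 4 edge sts → 49.

49 stitches.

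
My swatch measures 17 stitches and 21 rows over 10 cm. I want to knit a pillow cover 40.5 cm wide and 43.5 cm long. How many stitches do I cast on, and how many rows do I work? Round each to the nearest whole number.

Stitch gauge = 17/10 = 1.7 sts/cm; 40.5 × 1.7 = 68.85 → 69 sts.
Row gauge = 21/10 = 2.1 rows/cm; 43.5 × 2.1 = 91.35 → 91 rows.

Cast on 69 stitches and work 91 rows.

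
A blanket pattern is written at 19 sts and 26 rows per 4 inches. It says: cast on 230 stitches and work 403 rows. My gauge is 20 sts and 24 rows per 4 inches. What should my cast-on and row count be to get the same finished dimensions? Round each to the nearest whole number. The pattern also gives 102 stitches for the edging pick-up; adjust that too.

Stitches: 230 × 20/19 = 242.11 → 242.
Rows: 403 × 24/26 = 372.00 → 372.
edging pick-up: 102 × 20/19 = 107.37 → 107.

Cast on 242 stitches; work 372 rows; edging pick-up 107 stitches.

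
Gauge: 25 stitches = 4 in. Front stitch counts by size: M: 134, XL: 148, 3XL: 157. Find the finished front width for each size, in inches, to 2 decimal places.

25/4 = 6.25 sts per in.
M: 134 / 6.25 = 21.440 → 21.44 in.
XL: 148 / 6.25 = 23.680 → 23.68 in.
3XL: 157 / 6.25 = 25.120 → 25.12 in.

M 21.44 inches; XL 23.68 inches; 3XL 25.12 inches.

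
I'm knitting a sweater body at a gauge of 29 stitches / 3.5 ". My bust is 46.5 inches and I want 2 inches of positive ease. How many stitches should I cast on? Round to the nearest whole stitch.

Finished = 46.5 + 2 = 48.5 in.
29 / 3.5 = 8.286 sts per inch.
48.50 × 8.286 = 401.86 sts.
→ 402 sts.

CO 402 sts.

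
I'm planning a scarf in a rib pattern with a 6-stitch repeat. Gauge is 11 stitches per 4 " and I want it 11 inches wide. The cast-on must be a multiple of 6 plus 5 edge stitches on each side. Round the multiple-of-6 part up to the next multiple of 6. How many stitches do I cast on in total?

11 / 4 = 2.75 sts per inch.
11 × 2.75 = 30.25 sts.
Less 10 edge sts → 20.25 for the repeat.
Next multiple of 6: 24.
Add back 10 edge sts → 34.

Cast on 34 stitches.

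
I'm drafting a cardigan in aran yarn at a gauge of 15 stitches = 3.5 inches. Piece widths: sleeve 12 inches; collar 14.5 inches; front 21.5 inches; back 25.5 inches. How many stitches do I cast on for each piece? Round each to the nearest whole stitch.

sleeve 51; collar 62; front 92; back 109.

Rate = 15/3.5 = 4.286 sts per in.
sleeve: 12 × 4.286 = 51.43 → 51.
collar: 14.5 × 4.286 = 62.14 → 62.
front: 21.5 × 4.286 = 92.14 → 92.
back: 25.5 × 4.286 = 109.29 → 109.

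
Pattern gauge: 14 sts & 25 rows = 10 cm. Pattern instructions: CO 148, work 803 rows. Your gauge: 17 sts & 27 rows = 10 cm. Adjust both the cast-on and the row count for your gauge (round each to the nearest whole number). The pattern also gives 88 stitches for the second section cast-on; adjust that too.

Cast on 180 stitches; work 867 rows; second section cast-on 107 stitches.

Stitches: 148 × 17/14 = 179.71 → 180.
Rows: 803 × 27/25 = 867.24 → 867.
second section cast-on: 88 × 17/14 = 106.86 → 107.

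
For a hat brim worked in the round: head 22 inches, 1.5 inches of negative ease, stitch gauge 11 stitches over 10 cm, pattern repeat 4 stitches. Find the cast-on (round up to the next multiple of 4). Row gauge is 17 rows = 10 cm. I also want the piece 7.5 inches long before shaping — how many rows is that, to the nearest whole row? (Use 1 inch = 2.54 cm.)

Finished = 22 − 1.5 = 20.5 inches.
20.5 inches × 2.54 = 52.07 cm.
11/10 = 1.1 sts per cm; 52.07 × 1.1 = 57.28 sts.
Next multiple of 4 → 60.
7.5 inches = 19.05 cm; × 1.7 = 32.38 → 32 rows.

Cast on 60 stitches; work 32 rows.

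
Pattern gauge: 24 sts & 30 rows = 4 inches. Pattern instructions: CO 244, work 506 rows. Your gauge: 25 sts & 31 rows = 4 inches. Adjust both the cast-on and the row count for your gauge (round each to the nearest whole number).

Stitches: 244 × 25/24 = 254.17 → 254.
Rows: 506 × 31/30 = 522.87 → 523.

Cast on 254 stitches; work 523 rows.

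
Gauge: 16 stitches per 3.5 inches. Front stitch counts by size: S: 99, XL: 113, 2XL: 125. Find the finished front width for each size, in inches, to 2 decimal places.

16/3.5 = 4.571 sts per in.
S: 99 / 4.571 = 21.656 → 21.66 in.
XL: 113 / 4.571 = 24.719 → 24.72 in.
2XL: 125 / 4.571 = 27.344 → 27.34 in.

S 21.66 inches; XL 24.72 inches; 2XL 27.34 inches.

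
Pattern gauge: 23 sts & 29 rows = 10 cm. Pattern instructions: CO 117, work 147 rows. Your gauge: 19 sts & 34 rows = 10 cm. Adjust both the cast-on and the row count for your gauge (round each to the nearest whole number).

Stitches: 117 × 19/23 = 96.65 → 97.
Rows: 147 × 34/29 = 172.34 → 172.

Cast on 97 stitches; work 172 rows.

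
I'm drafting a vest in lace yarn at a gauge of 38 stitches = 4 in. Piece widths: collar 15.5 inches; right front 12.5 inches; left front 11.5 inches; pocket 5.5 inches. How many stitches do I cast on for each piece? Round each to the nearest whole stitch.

collar 147; right front 119; left front 109; pocket 52.

Rate = 38/4 = 9.5 sts per in.
collar: 15.5 × 9.5 = 147.25 → 147.
right front: 12.5 × 9.5 = 118.75 → 119.
left front: 11.5 × 9.5 = 109.25 → 109.
pocket: 5.5 × 9.5 = 52.25 → 52.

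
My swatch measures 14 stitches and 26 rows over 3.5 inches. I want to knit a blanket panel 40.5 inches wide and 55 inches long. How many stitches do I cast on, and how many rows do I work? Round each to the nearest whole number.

Stitch gauge = 14/3.5 = 4 sts/in; 40.5 × 4 = 162.00 → 162 sts.
Row gauge = 26/3.5 = 7.429 rows/in; 55 × 7.429 = 408.57 → 409 rows.

Cast on 162 stitches and work 409 rows.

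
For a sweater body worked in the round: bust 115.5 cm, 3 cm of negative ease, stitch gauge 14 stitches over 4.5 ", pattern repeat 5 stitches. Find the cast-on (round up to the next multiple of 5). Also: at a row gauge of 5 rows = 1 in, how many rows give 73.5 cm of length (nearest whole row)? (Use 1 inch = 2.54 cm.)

Finished = 115.5 − 3 = 112.5 cm.
112.5 cm × 1/2.54 = 44.29 inches.
14/4.5 = 3.111 sts per in; 44.29 × 3.111 = 137.80 sts.
Next multiple of 5 → 140.
73.5 cm = 28.94 inches; × 5 = 144.69 → 145 rows.

Cast on 140 stitches; work 145 rows.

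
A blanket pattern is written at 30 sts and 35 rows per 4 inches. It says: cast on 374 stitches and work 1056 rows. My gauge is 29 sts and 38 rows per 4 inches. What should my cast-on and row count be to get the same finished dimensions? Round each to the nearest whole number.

Cast on 362 stitches; work 1147 rows.

Stitches: 374 × 29/30 = 361.53 → 362.
Rows: 1056 × 38/35 = 1146.51 → 1147.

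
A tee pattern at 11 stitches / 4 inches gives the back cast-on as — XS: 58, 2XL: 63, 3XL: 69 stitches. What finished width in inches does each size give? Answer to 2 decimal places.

XS 21.09 inches; 2XL 22.91 inches; 3XL 25.09 inches.

11/4 = 2.75 sts per in.
XS: 58 / 2.75 = 21.091 → 21.09 in.
2XL: 63 / 2.75 = 22.909 → 22.91 in.
3XL: 69 / 2.75 = 25.091 → 25.09 in.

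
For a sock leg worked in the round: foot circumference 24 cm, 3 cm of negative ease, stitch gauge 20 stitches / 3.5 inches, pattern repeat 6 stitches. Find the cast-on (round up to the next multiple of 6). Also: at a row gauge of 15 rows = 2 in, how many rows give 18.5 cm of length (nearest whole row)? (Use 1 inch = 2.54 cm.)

Cast on 48 stitches; work 55 rows.

Finished = 24 − 3 = 21 cm.
21 cm × 1/2.54 = 8.27 inches.
20/3.5 = 5.714 sts per in; 8.27 × 5.714 = 47.24 sts.
Next multiple of 6 → 48.
18.5 cm = 7.28 inches; × 7.5 = 54.63 → 55 rows.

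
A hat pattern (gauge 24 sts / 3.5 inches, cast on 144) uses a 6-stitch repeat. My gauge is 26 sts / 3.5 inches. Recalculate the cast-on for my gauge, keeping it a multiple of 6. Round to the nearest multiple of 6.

Cast on 156 stitches.

144 × 26 / 24 = 156.00.
Nearest multiple of 6: 156.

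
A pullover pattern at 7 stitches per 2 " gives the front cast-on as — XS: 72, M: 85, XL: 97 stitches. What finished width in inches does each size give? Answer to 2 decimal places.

7/2 = 3.5 sts per in.
XS: 72 / 3.5 = 20.571 → 20.57 in.
M: 85 / 3.5 = 24.286 → 24.29 in.
XL: 97 / 3.5 = 27.714 → 27.71 in.

XS 20.57 inches; M 24.29 inches; XL 27.71 inches.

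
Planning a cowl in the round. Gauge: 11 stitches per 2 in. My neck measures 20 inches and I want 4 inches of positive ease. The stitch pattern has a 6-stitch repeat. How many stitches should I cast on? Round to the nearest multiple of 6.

132 stitches.

Finished = 20 + 4 = 24 inches.
11 / 2 = 5.5 sts/in.
24 × 5.5 = 132.00 sts.
Nearest multiple of 6: 132.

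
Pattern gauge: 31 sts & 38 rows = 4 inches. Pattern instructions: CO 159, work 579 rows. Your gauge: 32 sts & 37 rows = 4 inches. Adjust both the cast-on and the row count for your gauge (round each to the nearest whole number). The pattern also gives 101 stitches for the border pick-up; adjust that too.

Cast on 164 stitches; work 564 rows; border pick-up 104 stitches.

Stitches: 159 × 32/31 = 164.13 → 164.
Rows: 579 × 37/38 = 563.76 → 564.
border pick-up: 101 × 32/31 = 104.26 → 104.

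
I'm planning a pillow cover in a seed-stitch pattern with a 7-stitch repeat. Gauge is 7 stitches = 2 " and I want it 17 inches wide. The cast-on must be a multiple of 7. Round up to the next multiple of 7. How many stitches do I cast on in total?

63 stitches.

7 / 2 = 3.5 sts per inch.
17 × 3.5 = 59.50 sts.
Next multiple of 7: 63.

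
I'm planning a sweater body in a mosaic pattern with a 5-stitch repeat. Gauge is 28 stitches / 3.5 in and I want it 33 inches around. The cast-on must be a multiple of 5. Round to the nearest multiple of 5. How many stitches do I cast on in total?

28 / 3.5 = 8 sts per inch.
33 × 8 = 264.00 sts.
Nearest multiple of 5: 265.

265 stitches.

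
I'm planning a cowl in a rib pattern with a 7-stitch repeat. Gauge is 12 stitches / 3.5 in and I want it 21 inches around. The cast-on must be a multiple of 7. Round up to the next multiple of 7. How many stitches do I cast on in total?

Cast on 77 stitches.

12 / 3.5 = 3.429 sts per inch.
21 × 3.429 = 72.00 sts.
Next multiple of 7: 77.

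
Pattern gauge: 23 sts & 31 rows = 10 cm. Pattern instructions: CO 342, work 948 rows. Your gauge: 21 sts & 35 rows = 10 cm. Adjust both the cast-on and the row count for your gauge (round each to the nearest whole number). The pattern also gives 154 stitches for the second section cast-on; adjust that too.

Stitches: 342 × 21/23 = 312.26 → 312.
Rows: 948 × 35/31 = 1070.32 → 1070.
second section cast-on: 154 × 21/23 = 140.61 → 141.

Cast on 312 stitches; work 1070 rows; second section cast-on 141 stitches.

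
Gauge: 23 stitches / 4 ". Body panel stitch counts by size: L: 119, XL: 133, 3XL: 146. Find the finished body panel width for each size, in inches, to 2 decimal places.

23/4 = 5.75 sts per in.
L: 119 / 5.75 = 20.696 → 20.70 in.
XL: 133 / 5.75 = 23.130 → 23.13 in.
3XL: 146 / 5.75 = 25.391 → 25.39 in.

L 20.70 inches; XL 23.13 inches; 3XL 25.39 inches.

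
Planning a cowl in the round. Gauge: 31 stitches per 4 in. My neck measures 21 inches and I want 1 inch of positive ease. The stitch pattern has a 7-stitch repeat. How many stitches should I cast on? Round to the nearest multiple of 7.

Cast on 168 stitches.

Finished = 21 + 1 = 22 inches.
31 / 4 = 7.75 sts/in.
22 × 7.75 = 170.50 sts.
Nearest multiple of 7: 168.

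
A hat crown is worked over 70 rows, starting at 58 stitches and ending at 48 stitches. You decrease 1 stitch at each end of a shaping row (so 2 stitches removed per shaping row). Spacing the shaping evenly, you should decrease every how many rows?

Decrease every 14th row.

Stitches to remove: |48 − 58| = 10.
Shaping rows needed: 10 / 2 = 5.
70 rows / 5 = every 14 rows.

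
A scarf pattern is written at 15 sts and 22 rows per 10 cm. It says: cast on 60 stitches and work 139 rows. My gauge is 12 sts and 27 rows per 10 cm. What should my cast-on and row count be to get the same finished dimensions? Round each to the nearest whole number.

Stitches: 60 × 12/15 = 48.00 → 48.
Rows: 139 × 27/22 = 170.59 → 171.

Cast on 48 stitches; work 171 rows.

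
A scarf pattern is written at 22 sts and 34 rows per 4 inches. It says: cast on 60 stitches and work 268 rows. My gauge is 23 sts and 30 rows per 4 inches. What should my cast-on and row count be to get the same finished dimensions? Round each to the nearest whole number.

Cast on 63 stitches; work 236 rows.

Stitches: 60 × 23/22 = 62.73 → 63.
Rows: 268 × 30/34 = 236.47 → 236.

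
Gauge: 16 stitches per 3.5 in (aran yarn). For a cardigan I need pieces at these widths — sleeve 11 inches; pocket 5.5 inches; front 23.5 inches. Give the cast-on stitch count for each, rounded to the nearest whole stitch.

Rate = 16/3.5 = 4.571 sts per in.
sleeve: 11 × 4.571 = 50.29 → 50.
pocket: 5.5 × 4.571 = 25.14 → 25.
front: 23.5 × 4.571 = 107.43 → 107.

sleeve 50; pocket 25; front 107.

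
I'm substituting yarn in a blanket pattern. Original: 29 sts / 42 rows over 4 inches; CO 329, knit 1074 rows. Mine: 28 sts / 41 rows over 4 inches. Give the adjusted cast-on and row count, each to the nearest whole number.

Stitches: 329 × 28/29 = 317.66 → 318.
Rows: 1074 × 41/42 = 1048.43 → 1048.

Cast on 318 stitches; work 1048 rows.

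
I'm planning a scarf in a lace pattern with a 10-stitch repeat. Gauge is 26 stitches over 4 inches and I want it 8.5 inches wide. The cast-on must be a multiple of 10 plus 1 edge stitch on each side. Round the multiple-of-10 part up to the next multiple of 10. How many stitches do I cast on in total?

62 stitches.

26 / 4 = 6.5 sts per inch.
8.5 × 6.5 = 55.25 sts.
Less 2 edge sts → 53.25 for the repeat.
Next multiple of 10: 60.
Add back 2 edge sts → 62.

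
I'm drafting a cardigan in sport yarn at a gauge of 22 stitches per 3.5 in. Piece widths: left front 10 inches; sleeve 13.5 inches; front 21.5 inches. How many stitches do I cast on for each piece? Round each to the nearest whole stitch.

left front 63; sleeve 85; front 135.

Rate = 22/3.5 = 6.286 sts per in.
left front: 10 × 6.286 = 62.86 → 63.
sleeve: 13.5 × 6.286 = 84.86 → 85.
front: 21.5 × 6.286 = 135.14 → 135.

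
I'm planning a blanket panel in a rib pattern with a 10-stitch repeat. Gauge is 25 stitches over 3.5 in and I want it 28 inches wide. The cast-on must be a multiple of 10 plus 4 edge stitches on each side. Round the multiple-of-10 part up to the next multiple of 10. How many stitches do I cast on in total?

CO 208 sts.

25 / 3.5 = 7.143 sts per inch.
28 × 7.143 = 200.00 sts.
Less 8 edge sts → 192.00 for the repeat.
Next multiple of 10: 200.
Add back 8 edge sts → 208.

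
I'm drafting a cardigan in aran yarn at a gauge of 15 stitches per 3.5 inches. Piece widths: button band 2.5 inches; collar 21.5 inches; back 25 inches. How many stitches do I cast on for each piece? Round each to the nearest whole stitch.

Rate = 15/3.5 = 4.286 sts per in.
button band: 2.5 × 4.286 = 10.71 → 11.
collar: 21.5 × 4.286 = 92.14 → 92.
back: 25 × 4.286 = 107.14 → 107.

button band 11; collar 92; back 107.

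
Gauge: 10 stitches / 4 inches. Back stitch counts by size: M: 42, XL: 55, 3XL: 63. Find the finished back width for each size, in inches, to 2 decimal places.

M 16.80 inches; XL 22.00 inches; 3XL 25.20 inches.

10/4 = 2.5 sts per in.
M: 42 / 2.5 = 16.800 → 16.80 in.
XL: 55 / 2.5 = 22.000 → 22.00 in.
3XL: 63 / 2.5 = 25.200 → 25.20 in.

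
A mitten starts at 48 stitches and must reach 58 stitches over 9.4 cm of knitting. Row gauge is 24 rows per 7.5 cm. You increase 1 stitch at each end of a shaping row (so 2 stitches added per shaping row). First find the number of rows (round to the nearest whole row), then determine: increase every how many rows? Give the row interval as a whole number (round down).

Increase every 6th row.

Rows = 9.4 × 3.2 = 30.1 → 30 rows.
Stitches to add: 10 → 5 shaping rows (at 2 st each).
30 / 5 = 6.00 → every 6 rows.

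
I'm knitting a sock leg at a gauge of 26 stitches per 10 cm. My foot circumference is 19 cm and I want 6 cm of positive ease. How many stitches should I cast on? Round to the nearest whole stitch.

Finished = 19 + 6 = 25 cm.
26 / 10 = 2.6 sts per cm.
25.00 × 2.6 = 65.00 sts.

65 stitches.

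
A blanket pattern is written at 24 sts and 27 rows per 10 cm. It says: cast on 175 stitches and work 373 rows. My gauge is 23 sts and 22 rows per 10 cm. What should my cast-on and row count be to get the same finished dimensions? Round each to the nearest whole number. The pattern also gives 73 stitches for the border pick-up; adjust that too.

Stitches: 175 × 23/24 = 167.71 → 168.
Rows: 373 × 22/27 = 303.93 → 304.
border pick-up: 73 × 23/24 = 69.96 → 70.

Cast on 168 stitches; work 304 rows; border pick-up 70 stitches.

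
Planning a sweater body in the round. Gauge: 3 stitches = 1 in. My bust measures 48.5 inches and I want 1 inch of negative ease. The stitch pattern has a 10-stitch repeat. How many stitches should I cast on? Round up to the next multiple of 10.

Cast on 150 stitches.

Finished = 48.5 − 1 = 47.5 inches.
3 / 1 = 3 sts/in.
47.5 × 3 = 142.50 sts.
Next multiple of 10: 150.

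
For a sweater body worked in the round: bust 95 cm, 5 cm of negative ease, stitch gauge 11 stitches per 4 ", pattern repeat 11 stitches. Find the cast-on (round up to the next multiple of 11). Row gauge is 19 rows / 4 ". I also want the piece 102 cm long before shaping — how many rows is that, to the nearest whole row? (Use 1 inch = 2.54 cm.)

Cast on 99 stitches; work 191 rows.

Finished = 95 − 5 = 90 cm.
90 cm × 1/2.54 = 35.43 inches.
11/4 = 2.75 sts per in; 35.43 × 2.75 = 97.44 sts.
Next multiple of 11 → 99.
102 cm = 40.16 inches; × 4.75 = 190.75 → 191 rows.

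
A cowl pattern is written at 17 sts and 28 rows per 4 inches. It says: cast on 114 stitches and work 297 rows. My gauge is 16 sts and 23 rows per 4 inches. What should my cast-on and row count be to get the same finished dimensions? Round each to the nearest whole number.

Stitches: 114 × 16/17 = 107.29 → 107.
Rows: 297 × 23/28 = 243.96 → 244.

Cast on 107 stitches; work 244 rows.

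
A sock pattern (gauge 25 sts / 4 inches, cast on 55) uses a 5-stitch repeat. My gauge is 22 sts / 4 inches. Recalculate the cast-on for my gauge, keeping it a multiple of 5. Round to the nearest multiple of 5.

55 × 22 / 25 = 48.40.
Nearest multiple of 5: 50.

CO 50 sts.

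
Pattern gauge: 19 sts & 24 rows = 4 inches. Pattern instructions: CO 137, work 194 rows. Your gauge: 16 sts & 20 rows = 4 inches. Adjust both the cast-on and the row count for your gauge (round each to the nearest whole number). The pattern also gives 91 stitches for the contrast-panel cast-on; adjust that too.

Cast on 115 stitches; work 162 rows; contrast-panel cast-on 77 stitches.

Stitches: 137 × 16/19 = 115.37 → 115.
Rows: 194 × 20/24 = 161.67 → 162.
contrast-panel cast-on: 91 × 16/19 = 76.63 → 77.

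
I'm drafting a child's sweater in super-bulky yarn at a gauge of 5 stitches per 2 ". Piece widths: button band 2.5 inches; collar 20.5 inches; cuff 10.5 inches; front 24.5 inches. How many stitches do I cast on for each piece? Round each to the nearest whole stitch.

Rate = 5/2 = 2.5 sts per in.
button band: 2.5 × 2.5 = 6.25 → 6.
collar: 20.5 × 2.5 = 51.25 → 51.
cuff: 10.5 × 2.5 = 26.25 → 26.
front: 24.5 × 2.5 = 61.25 → 61.

button band 6; collar 51; cuff 26; front 61.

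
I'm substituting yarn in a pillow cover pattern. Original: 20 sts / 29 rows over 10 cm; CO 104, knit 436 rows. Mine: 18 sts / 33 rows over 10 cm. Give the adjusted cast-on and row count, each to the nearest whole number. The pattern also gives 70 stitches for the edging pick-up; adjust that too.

Stitches: 104 × 18/20 = 93.60 → 94.
Rows: 436 × 33/29 = 496.14 → 496.
edging pick-up: 70 × 18/20 = 63.00 → 63.

Cast on 94 stitches; work 496 rows; edging pick-up 63 stitches.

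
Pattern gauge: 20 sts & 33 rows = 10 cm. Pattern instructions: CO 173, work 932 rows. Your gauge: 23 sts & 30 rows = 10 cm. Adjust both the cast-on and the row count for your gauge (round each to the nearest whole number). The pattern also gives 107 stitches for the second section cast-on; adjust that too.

Cast on 199 stitches; work 847 rows; second section cast-on 123 stitches.

Stitches: 173 × 23/20 = 198.95 → 199.
Rows: 932 × 30/33 = 847.27 → 847.
second section cast-on: 107 × 23/20 = 123.05 → 123.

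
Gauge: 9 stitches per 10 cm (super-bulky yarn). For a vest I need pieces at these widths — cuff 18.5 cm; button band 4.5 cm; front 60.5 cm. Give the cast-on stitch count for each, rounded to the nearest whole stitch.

Rate = 9/10 = 0.9 sts per cm.
cuff: 18.5 × 0.9 = 16.65 → 17.
button band: 4.5 × 0.9 = 4.05 → 4.
front: 60.5 × 0.9 = 54.45 → 54.

cuff 17; button band 4; front 54.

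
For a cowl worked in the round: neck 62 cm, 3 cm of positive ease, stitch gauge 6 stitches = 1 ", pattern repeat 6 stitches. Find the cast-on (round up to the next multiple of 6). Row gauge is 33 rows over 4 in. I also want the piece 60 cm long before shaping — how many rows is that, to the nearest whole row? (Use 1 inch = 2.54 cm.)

Cast on 156 stitches; work 195 rows.

Finished = 62 + 3 = 65 cm.
65 cm × 1/2.54 = 25.59 inches.
6/1 = 6 sts per in; 25.59 × 6 = 153.54 sts.
Next multiple of 6 → 156.
60 cm = 23.62 inches; × 8.25 = 194.88 → 195 rows.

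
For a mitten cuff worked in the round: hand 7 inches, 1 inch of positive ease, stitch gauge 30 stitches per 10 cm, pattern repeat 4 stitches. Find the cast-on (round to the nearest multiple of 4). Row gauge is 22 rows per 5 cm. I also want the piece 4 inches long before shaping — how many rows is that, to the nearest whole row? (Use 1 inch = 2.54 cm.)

Finished = 7 + 1 = 8 inches.
8 inches × 2.54 = 20.32 cm.
30/10 = 3 sts per cm; 20.32 × 3 = 60.96 sts.
Nearest multiple of 4 → 60.
4 inches = 10.16 cm; × 4.4 = 44.70 → 45 rows.

Cast on 60 stitches; work 45 rows.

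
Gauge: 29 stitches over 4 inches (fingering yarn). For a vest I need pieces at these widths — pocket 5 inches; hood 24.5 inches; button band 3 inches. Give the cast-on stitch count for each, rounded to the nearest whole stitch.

pocket 36; hood 178; button band 22.

Rate = 29/4 = 7.25 sts per in.
pocket: 5 × 7.25 = 36.25 → 36.
hood: 24.5 × 7.25 = 177.62 → 178.
button band: 3 × 7.25 = 21.75 → 22.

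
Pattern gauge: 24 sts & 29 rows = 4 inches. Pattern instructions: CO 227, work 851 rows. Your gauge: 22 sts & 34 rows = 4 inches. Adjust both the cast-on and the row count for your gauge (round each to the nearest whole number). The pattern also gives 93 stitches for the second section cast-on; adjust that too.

Stitches: 227 × 22/24 = 208.08 → 208.
Rows: 851 × 34/29 = 997.72 → 998.
second section cast-on: 93 × 22/24 = 85.25 → 85.

Cast on 208 stitches; work 998 rows; second section cast-on 85 stitches.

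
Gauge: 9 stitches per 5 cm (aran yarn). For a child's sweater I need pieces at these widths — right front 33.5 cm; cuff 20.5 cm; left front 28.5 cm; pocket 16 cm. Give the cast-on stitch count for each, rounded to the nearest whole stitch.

Rate = 9/5 = 1.8 sts per cm.
right front: 33.5 × 1.8 = 60.30 → 60.
cuff: 20.5 × 1.8 = 36.90 → 37.
left front: 28.5 × 1.8 = 51.30 → 51.
pocket: 16 × 1.8 = 28.80 → 29.

right front 60; cuff 37; left front 51; pocket 29.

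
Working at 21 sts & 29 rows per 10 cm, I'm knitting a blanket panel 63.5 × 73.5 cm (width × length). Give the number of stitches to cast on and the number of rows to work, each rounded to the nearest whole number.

Cast on 133 stitches and work 213 rows.

Stitch gauge = 21/10 = 2.1 sts/cm; 63.5 × 2.1 = 133.35 → 133 sts.
Row gauge = 29/10 = 2.9 rows/cm; 73.5 × 2.9 = 213.15 → 213 rows.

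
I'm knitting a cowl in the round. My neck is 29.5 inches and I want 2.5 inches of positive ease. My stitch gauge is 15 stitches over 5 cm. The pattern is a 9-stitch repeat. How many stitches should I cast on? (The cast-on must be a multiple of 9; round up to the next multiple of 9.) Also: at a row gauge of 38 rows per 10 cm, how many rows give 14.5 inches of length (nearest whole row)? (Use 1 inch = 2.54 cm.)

Finished = 29.5 + 2.5 = 32 inches.
32 inches × 2.54 = 81.28 cm.
15/5 = 3 sts per cm; 81.28 × 3 = 243.84 sts.
Next multiple of 9 → 252.
14.5 inches = 36.83 cm; × 3.8 = 139.95 → 140 rows.

Cast on 252 stitches; work 140 rows.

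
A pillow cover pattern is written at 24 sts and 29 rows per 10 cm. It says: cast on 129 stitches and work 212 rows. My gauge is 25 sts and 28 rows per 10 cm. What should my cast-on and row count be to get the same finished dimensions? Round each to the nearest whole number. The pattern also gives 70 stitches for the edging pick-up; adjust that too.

Stitches: 129 × 25/24 = 134.38 → 134.
Rows: 212 × 28/29 = 204.69 → 205.
edging pick-up: 70 × 25/24 = 72.92 → 73.

Cast on 134 stitches; work 205 rows; edging pick-up 73 stitches.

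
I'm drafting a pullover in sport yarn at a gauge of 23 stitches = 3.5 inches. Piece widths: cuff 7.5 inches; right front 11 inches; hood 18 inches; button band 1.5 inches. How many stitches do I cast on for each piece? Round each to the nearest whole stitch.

cuff 49; right front 72; hood 118; button band 10.

Rate = 23/3.5 = 6.571 sts per in.
cuff: 7.5 × 6.571 = 49.29 → 49.
right front: 11 × 6.571 = 72.29 → 72.
hood: 18 × 6.571 = 118.29 → 118.
button band: 1.5 × 6.571 = 9.86 → 10.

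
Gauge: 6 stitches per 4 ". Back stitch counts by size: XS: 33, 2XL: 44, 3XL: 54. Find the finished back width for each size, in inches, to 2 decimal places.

XS 22.00 inches; 2XL 29.33 inches; 3XL 36.00 inches.

6/4 = 1.5 sts per in.
XS: 33 / 1.5 = 22.000 → 22.00 in.
2XL: 44 / 1.5 = 29.333 → 29.33 in.
3XL: 54 / 1.5 = 36.000 → 36.00 in.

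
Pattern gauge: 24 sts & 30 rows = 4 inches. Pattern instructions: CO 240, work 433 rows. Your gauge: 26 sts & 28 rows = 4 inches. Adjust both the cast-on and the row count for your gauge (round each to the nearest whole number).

Stitches: 240 × 26/24 = 260.00 → 260.
Rows: 433 × 28/30 = 404.13 → 404.

Cast on 260 stitches; work 404 rows.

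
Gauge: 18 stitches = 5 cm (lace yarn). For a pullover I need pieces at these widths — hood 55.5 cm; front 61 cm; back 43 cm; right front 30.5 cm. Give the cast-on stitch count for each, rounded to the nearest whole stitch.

Rate = 18/5 = 3.6 sts per cm.
hood: 55.5 × 3.6 = 199.80 → 200.
front: 61 × 3.6 = 219.60 → 220.
back: 43 × 3.6 = 154.80 → 155.
right front: 30.5 × 3.6 = 109.80 → 110.

hood 200; front 220; back 155; right front 110.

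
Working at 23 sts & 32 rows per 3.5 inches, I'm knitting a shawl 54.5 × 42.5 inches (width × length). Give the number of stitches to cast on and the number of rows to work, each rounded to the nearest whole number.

Stitch gauge = 23/3.5 = 6.571 sts/in; 54.5 × 6.571 = 358.14 → 358 sts.
Row gauge = 32/3.5 = 9.143 rows/in; 42.5 × 9.143 = 388.57 → 389 rows.

Cast on 358 stitches and work 389 rows.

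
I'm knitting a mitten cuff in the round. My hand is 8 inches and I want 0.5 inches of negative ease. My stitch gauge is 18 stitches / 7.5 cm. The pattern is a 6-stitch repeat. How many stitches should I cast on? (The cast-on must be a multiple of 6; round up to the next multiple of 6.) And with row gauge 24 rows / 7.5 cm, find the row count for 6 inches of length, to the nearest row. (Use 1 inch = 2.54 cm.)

Cast on 48 stitches; work 49 rows.

Finished = 8 − 0.5 = 7.5 inches.
7.5 inches × 2.54 = 19.05 cm.
18/7.5 = 2.4 sts per cm; 19.05 × 2.4 = 45.72 sts.
Next multiple of 6 → 48.
6 inches = 15.24 cm; × 3.2 = 48.77 → 49 rows.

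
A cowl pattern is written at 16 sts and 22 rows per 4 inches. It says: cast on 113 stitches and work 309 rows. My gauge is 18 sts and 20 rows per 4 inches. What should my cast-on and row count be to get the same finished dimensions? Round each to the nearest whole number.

Cast on 127 stitches; work 281 rows.

Stitches: 113 × 18/16 = 127.12 → 127.
Rows: 309 × 20/22 = 280.91 → 281.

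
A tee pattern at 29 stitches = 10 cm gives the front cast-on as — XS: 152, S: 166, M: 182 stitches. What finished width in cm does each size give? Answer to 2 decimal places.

XS 52.41 cm; S 57.24 cm; M 62.76 cm.

29/10 = 2.9 sts per cm.
XS: 152 / 2.9 = 52.414 → 52.41 cm.
S: 166 / 2.9 = 57.241 → 57.24 cm.
M: 182 / 2.9 = 62.759 → 62.76 cm.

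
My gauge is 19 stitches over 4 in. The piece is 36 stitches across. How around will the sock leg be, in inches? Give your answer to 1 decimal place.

7.6 inches.

19 stitches / 4 inch = 4.75 stitches per inch.
36 / 4.75 = 7.58 inches.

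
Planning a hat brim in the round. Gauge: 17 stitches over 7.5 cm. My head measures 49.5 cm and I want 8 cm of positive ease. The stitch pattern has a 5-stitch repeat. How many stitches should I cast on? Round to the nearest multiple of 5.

Finished = 49.5 + 8 = 57.5 cm.
17 / 7.5 = 2.267 sts/cm.
57.5 × 2.267 = 130.33 sts.
Nearest multiple of 5: 130.

CO 130 sts.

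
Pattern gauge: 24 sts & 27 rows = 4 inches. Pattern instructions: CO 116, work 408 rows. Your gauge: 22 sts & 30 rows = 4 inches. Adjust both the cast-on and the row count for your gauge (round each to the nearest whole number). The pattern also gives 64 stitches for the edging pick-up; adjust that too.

Stitches: 116 × 22/24 = 106.33 → 106.
Rows: 408 × 30/27 = 453.33 → 453.
edging pick-up: 64 × 22/24 = 58.67 → 59.

Cast on 106 stitches; work 453 rows; edging pick-up 59 stitches.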